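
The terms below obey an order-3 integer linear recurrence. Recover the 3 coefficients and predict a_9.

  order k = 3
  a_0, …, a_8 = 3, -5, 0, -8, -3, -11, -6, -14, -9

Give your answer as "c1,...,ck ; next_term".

  a_3 = 1·0 + 1·-5 + -1·3 = -8
  a_4 = 1·-8 + 1·0 + -1·-5 = -3
  a_5 = 1·-3 + 1·-8 + -1·0 = -11
  a_6 = 1·-11 + 1·-3 + -1·-8 = -6
  a_7 = 1·-6 + 1·-11 + -1·-3 = -14
  a_8 = 1·-14 + 1·-6 + -1·-11 = -9
  a_9 = 1·-9 + 1·-14 + -1·-6 = -17

1,1,-1 ; -17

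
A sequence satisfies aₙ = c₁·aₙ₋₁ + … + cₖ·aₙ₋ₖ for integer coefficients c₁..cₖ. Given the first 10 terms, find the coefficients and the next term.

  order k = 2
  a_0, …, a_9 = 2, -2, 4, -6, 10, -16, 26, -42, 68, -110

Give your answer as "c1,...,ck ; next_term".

-1,1 ; 178

  a_2 = -1·-2 + 1·2 = 4
  a_3 = -1·4 + 1·-2 = -6
  a_4 = -1·-6 + 1·4 = 10
  a_5 = -1·10 + 1·-6 = -16
  a_6 = -1·-16 + 1·10 = 26
  a_7 = -1·26 + 1·-16 = -42
  a_8 = -1·-42 + 1·26 = 68
  a_9 = -1·68 + 1·-42 = -110
  a_10 = -1·-110 + 1·68 = 178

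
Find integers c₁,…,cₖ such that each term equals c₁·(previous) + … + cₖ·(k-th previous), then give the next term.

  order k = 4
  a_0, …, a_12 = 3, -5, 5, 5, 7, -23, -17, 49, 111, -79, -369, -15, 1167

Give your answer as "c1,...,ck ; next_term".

1,-2,0,4 ; 881

  a_4 = 1·5 + -2·5 + 0·-5 + 4·3 = 7
  a_5 = 1·7 + -2·5 + 0·5 + 4·-5 = -23
  a_6 = 1·-23 + -2·7 + 0·5 + 4·5 = -17
  a_7 = 1·-17 + -2·-23 + 0·7 + 4·5 = 49
  a_8 = 1·49 + -2·-17 + 0·-23 + 4·7 = 111
  a_9 = 1·111 + -2·49 + 0·-17 + 4·-23 = -79
  a_10 = 1·-79 + -2·111 + 0·49 + 4·-17 = -369
  a_11 = 1·-369 + -2·-79 + 0·111 + 4·49 = -15
  a_12 = 1·-15 + -2·-369 + 0·-79 + 4·111 = 1167
  a_13 = 1·1167 + -2·-15 + 0·-369 + 4·-79 = 881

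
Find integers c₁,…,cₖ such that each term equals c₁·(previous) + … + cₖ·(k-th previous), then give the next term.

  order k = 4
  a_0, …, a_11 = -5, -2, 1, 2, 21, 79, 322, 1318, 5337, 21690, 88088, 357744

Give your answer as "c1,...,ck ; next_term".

3,4,2,-3 ; 1452953

  a_4 = 3·2 + 4·1 + 2·-2 + -3·-5 = 21
  a_5 = 3·21 + 4·2 + 2·1 + -3·-2 = 79
  a_6 = 3·79 + 4·21 + 2·2 + -3·1 = 322
  a_7 = 3·322 + 4·79 + 2·21 + -3·2 = 1318
  a_8 = 3·1318 + 4·322 + 2·79 + -3·21 = 5337
  a_9 = 3·5337 + 4·1318 + 2·322 + -3·79 = 21690
  a_10 = 3·21690 + 4·5337 + 2·1318 + -3·322 = 88088
  a_11 = 3·88088 + 4·21690 + 2·5337 + -3·1318 = 357744
  a_12 = 3·357744 + 4·88088 + 2·21690 + -3·5337 = 1452953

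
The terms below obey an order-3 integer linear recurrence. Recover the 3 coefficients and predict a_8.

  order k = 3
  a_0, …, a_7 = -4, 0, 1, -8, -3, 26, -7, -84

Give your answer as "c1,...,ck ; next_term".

  a_3 = 0·1 + -3·0 + 2·-4 = -8
  a_4 = 0·-8 + -3·1 + 2·0 = -3
  a_5 = 0·-3 + -3·-8 + 2·1 = 26
  a_6 = 0·26 + -3·-3 + 2·-8 = -7
  a_7 = 0·-7 + -3·26 + 2·-3 = -84
  a_8 = 0·-84 + -3·-7 + 2·26 = 73

0,-3,2 ; 73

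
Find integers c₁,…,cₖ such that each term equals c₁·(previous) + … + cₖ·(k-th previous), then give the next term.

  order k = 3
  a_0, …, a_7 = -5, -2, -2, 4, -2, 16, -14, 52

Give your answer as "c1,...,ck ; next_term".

  a_3 = 0·-2 + 3·-2 + -2·-5 = 4
  a_4 = 0·4 + 3·-2 + -2·-2 = -2
  a_5 = 0·-2 + 3·4 + -2·-2 = 16
  a_6 = 0·16 + 3·-2 + -2·4 = -14
  a_7 = 0·-14 + 3·16 + -2·-2 = 52
  a_8 = 0·52 + 3·-14 + -2·16 = -74

0,3,-2 ; -74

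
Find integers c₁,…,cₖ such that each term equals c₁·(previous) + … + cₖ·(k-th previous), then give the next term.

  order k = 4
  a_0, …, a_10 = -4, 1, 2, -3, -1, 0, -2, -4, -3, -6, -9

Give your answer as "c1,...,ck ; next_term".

0,1,1,1 ; -13

  a_4 = 0·-3 + 1·2 + 1·1 + 1·-4 = -1
  a_5 = 0·-1 + 1·-3 + 1·2 + 1·1 = 0
  a_6 = 0·0 + 1·-1 + 1·-3 + 1·2 = -2
  a_7 = 0·-2 + 1·0 + 1·-1 + 1·-3 = -4
  a_8 = 0·-4 + 1·-2 + 1·0 + 1·-1 = -3
  a_9 = 0·-3 + 1·-4 + 1·-2 + 1·0 = -6
  a_10 = 0·-6 + 1·-3 + 1·-4 + 1·-2 = -9
  a_11 = 0·-9 + 1·-6 + 1·-3 + 1·-4 = -13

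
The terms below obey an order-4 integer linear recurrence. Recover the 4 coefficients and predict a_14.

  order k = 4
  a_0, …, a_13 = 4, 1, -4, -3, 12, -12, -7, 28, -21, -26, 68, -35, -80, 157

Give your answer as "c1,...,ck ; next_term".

  a_4 = -1·-3 + -1·-4 + 1·1 + 1·4 = 12
  a_5 = -1·12 + -1·-3 + 1·-4 + 1·1 = -12
  a_6 = -1·-12 + -1·12 + 1·-3 + 1·-4 = -7
  a_7 = -1·-7 + -1·-12 + 1·12 + 1·-3 = 28
  a_8 = -1·28 + -1·-7 + 1·-12 + 1·12 = -21
  a_9 = -1·-21 + -1·28 + 1·-7 + 1·-12 = -26
  a_10 = -1·-26 + -1·-21 + 1·28 + 1·-7 = 68
  a_11 = -1·68 + -1·-26 + 1·-21 + 1·28 = -35
  a_12 = -1·-35 + -1·68 + 1·-26 + 1·-21 = -80
  a_13 = -1·-80 + -1·-35 + 1·68 + 1·-26 = 157
  a_14 = -1·157 + -1·-80 + 1·-35 + 1·68 = -44

-1,-1,1,1 ; -44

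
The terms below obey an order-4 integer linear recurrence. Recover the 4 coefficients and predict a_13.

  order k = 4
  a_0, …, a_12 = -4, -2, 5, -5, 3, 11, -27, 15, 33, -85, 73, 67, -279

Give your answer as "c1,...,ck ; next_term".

  a_4 = -1·-5 + -2·5 + 0·-2 + -2·-4 = 3
  a_5 = -1·3 + -2·-5 + 0·5 + -2·-2 = 11
  a_6 = -1·11 + -2·3 + 0·-5 + -2·5 = -27
  a_7 = -1·-27 + -2·11 + 0·3 + -2·-5 = 15
  a_8 = -1·15 + -2·-27 + 0·11 + -2·3 = 33
  a_9 = -1·33 + -2·15 + 0·-27 + -2·11 = -85
  a_10 = -1·-85 + -2·33 + 0·15 + -2·-27 = 73
  a_11 = -1·73 + -2·-85 + 0·33 + -2·15 = 67
  a_12 = -1·67 + -2·73 + 0·-85 + -2·33 = -279
  a_13 = -1·-279 + -2·67 + 0·73 + -2·-85 = 315

-1,-2,0,-2 ; 315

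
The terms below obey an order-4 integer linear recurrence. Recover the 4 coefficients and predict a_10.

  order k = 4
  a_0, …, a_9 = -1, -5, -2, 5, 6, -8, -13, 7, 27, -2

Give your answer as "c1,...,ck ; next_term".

0,-1,-1,1 ; -47

  a_4 = 0·5 + -1·-2 + -1·-5 + 1·-1 = 6
  a_5 = 0·6 + -1·5 + -1·-2 + 1·-5 = -8
  a_6 = 0·-8 + -1·6 + -1·5 + 1·-2 = -13
  a_7 = 0·-13 + -1·-8 + -1·6 + 1·5 = 7
  a_8 = 0·7 + -1·-13 + -1·-8 + 1·6 = 27
  a_9 = 0·27 + -1·7 + -1·-13 + 1·-8 = -2
  a_10 = 0·-2 + -1·27 + -1·7 + 1·-13 = -47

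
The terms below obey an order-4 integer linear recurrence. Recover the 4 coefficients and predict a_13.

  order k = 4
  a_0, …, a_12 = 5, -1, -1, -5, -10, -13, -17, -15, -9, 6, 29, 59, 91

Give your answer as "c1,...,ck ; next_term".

1,1,-1,-1 ; 115

  a_4 = 1·-5 + 1·-1 + -1·-1 + -1·5 = -10
  a_5 = 1·-10 + 1·-5 + -1·-1 + -1·-1 = -13
  a_6 = 1·-13 + 1·-10 + -1·-5 + -1·-1 = -17
  a_7 = 1·-17 + 1·-13 + -1·-10 + -1·-5 = -15
  a_8 = 1·-15 + 1·-17 + -1·-13 + -1·-10 = -9
  a_9 = 1·-9 + 1·-15 + -1·-17 + -1·-13 = 6
  a_10 = 1·6 + 1·-9 + -1·-15 + -1·-17 = 29
  a_11 = 1·29 + 1·6 + -1·-9 + -1·-15 = 59
  a_12 = 1·59 + 1·29 + -1·6 + -1·-9 = 91
  a_13 = 1·91 + 1·59 + -1·29 + -1·6 = 115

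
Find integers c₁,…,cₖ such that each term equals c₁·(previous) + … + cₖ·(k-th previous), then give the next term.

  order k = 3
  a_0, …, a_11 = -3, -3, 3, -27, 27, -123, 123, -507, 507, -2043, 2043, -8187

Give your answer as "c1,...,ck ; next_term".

-1,4,4 ; 8187

  a_3 = -1·3 + 4·-3 + 4·-3 = -27
  a_4 = -1·-27 + 4·3 + 4·-3 = 27
  a_5 = -1·27 + 4·-27 + 4·3 = -123
  a_6 = -1·-123 + 4·27 + 4·-27 = 123
  a_7 = -1·123 + 4·-123 + 4·27 = -507
  a_8 = -1·-507 + 4·123 + 4·-123 = 507
  a_9 = -1·507 + 4·-507 + 4·123 = -2043
  a_10 = -1·-2043 + 4·507 + 4·-507 = 2043
  a_11 = -1·2043 + 4·-2043 + 4·507 = -8187
  a_12 = -1·-8187 + 4·2043 + 4·-2043 = 8187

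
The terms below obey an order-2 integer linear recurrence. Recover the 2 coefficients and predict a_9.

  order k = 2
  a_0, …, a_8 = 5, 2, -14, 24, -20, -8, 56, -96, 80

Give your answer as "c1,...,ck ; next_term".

  a_2 = -2·2 + -2·5 = -14
  a_3 = -2·-14 + -2·2 = 24
  a_4 = -2·24 + -2·-14 = -20
  a_5 = -2·-20 + -2·24 = -8
  a_6 = -2·-8 + -2·-20 = 56
  a_7 = -2·56 + -2·-8 = -96
  a_8 = -2·-96 + -2·56 = 80
  a_9 = -2·80 + -2·-96 = 32

-2,-2 ; 32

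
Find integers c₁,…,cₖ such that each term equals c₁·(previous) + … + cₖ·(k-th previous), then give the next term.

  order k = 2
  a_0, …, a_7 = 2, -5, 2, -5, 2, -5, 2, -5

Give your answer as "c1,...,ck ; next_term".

  a_2 = 0·-5 + 1·2 = 2
  a_3 = 0·2 + 1·-5 = -5
  a_4 = 0·-5 + 1·2 = 2
  a_5 = 0·2 + 1·-5 = -5
  a_6 = 0·-5 + 1·2 = 2
  a_7 = 0·2 + 1·-5 = -5
  a_8 = 0·-5 + 1·2 = 2

0,1 ; 2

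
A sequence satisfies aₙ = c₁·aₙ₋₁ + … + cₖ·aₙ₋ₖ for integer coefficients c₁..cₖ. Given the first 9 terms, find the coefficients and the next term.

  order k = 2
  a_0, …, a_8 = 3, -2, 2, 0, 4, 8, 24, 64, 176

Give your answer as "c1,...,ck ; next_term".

  a_2 = 2·-2 + 2·3 = 2
  a_3 = 2·2 + 2·-2 = 0
  a_4 = 2·0 + 2·2 = 4
  a_5 = 2·4 + 2·0 = 8
  a_6 = 2·8 + 2·4 = 24
  a_7 = 2·24 + 2·8 = 64
  a_8 = 2·64 + 2·24 = 176
  a_9 = 2·176 + 2·64 = 480

2,2 ; 480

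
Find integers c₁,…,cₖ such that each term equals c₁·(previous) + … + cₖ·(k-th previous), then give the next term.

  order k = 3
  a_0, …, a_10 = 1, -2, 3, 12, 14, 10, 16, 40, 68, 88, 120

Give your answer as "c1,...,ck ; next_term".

  a_3 = 2·3 + -2·-2 + 2·1 = 12
  a_4 = 2·12 + -2·3 + 2·-2 = 14
  a_5 = 2·14 + -2·12 + 2·3 = 10
  a_6 = 2·10 + -2·14 + 2·12 = 16
  a_7 = 2·16 + -2·10 + 2·14 = 40
  a_8 = 2·40 + -2·16 + 2·10 = 68
  a_9 = 2·68 + -2·40 + 2·16 = 88
  a_10 = 2·88 + -2·68 + 2·40 = 120
  a_11 = 2·120 + -2·88 + 2·68 = 200

2,-2,2 ; 200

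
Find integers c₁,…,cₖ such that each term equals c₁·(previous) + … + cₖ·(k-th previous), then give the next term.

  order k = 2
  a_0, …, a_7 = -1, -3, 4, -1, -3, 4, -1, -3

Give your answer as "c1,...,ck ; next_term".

-1,-1 ; 4

  a_2 = -1·-3 + -1·-1 = 4
  a_3 = -1·4 + -1·-3 = -1
  a_4 = -1·-1 + -1·4 = -3
  a_5 = -1·-3 + -1·-1 = 4
  a_6 = -1·4 + -1·-3 = -1
  a_7 = -1·-1 + -1·4 = -3
  a_8 = -1·-3 + -1·-1 = 4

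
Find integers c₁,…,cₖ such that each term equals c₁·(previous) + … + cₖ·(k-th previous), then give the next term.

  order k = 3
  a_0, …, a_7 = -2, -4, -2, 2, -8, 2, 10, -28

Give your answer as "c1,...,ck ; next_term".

-1,-1,2 ; 22

  a_3 = -1·-2 + -1·-4 + 2·-2 = 2
  a_4 = -1·2 + -1·-2 + 2·-4 = -8
  a_5 = -1·-8 + -1·2 + 2·-2 = 2
  a_6 = -1·2 + -1·-8 + 2·2 = 10
  a_7 = -1·10 + -1·2 + 2·-8 = -28
  a_8 = -1·-28 + -1·10 + 2·2 = 22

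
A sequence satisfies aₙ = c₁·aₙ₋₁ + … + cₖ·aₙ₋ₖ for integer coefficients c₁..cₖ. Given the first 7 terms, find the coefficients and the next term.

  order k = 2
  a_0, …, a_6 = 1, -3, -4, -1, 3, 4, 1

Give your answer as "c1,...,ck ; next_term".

1,-1 ; -3

  a_2 = 1·-3 + -1·1 = -4
  a_3 = 1·-4 + -1·-3 = -1
  a_4 = 1·-1 + -1·-4 = 3
  a_5 = 1·3 + -1·-1 = 4
  a_6 = 1·4 + -1·3 = 1
  a_7 = 1·1 + -1·4 = -3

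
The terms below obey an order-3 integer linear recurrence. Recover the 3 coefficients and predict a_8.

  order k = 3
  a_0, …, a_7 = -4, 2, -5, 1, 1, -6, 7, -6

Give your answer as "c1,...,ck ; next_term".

-1,0,1 ; 0

  a_3 = -1·-5 + 0·2 + 1·-4 = 1
  a_4 = -1·1 + 0·-5 + 1·2 = 1
  a_5 = -1·1 + 0·1 + 1·-5 = -6
  a_6 = -1·-6 + 0·1 + 1·1 = 7
  a_7 = -1·7 + 0·-6 + 1·1 = -6
  a_8 = -1·-6 + 0·7 + 1·-6 = 0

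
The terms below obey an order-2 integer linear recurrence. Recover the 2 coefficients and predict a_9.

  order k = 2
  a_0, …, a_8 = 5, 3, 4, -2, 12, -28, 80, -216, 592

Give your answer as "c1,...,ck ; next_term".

  a_2 = -2·3 + 2·5 = 4
  a_3 = -2·4 + 2·3 = -2
  a_4 = -2·-2 + 2·4 = 12
  a_5 = -2·12 + 2·-2 = -28
  a_6 = -2·-28 + 2·12 = 80
  a_7 = -2·80 + 2·-28 = -216
  a_8 = -2·-216 + 2·80 = 592
  a_9 = -2·592 + 2·-216 = -1616

-2,2 ; -1616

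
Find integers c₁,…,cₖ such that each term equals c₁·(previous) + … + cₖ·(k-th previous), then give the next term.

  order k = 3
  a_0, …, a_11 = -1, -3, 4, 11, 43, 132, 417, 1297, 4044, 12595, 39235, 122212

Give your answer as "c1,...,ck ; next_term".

3,1,-2 ; 380681

  a_3 = 3·4 + 1·-3 + -2·-1 = 11
  a_4 = 3·11 + 1·4 + -2·-3 = 43
  a_5 = 3·43 + 1·11 + -2·4 = 132
  a_6 = 3·132 + 1·43 + -2·11 = 417
  a_7 = 3·417 + 1·132 + -2·43 = 1297
  a_8 = 3·1297 + 1·417 + -2·132 = 4044
  a_9 = 3·4044 + 1·1297 + -2·417 = 12595
  a_10 = 3·12595 + 1·4044 + -2·1297 = 39235
  a_11 = 3·39235 + 1·12595 + -2·4044 = 122212
  a_12 = 3·122212 + 1·39235 + -2·12595 = 380681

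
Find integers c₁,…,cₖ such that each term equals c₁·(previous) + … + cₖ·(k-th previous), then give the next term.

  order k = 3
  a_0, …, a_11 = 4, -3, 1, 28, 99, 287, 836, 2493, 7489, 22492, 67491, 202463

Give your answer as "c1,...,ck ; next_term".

4,-4,3 ; 607364

  a_3 = 4·1 + -4·-3 + 3·4 = 28
  a_4 = 4·28 + -4·1 + 3·-3 = 99
  a_5 = 4·99 + -4·28 + 3·1 = 287
  a_6 = 4·287 + -4·99 + 3·28 = 836
  a_7 = 4·836 + -4·287 + 3·99 = 2493
  a_8 = 4·2493 + -4·836 + 3·287 = 7489
  a_9 = 4·7489 + -4·2493 + 3·836 = 22492
  a_10 = 4·22492 + -4·7489 + 3·2493 = 67491
  a_11 = 4·67491 + -4·22492 + 3·7489 = 202463
  a_12 = 4·202463 + -4·67491 + 3·22492 = 607364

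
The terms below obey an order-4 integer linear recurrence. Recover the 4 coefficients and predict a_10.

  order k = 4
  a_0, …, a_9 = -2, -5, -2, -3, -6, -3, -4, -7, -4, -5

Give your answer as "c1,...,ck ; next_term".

1,0,1,-1 ; -8

  a_4 = 1·-3 + 0·-2 + 1·-5 + -1·-2 = -6
  a_5 = 1·-6 + 0·-3 + 1·-2 + -1·-5 = -3
  a_6 = 1·-3 + 0·-6 + 1·-3 + -1·-2 = -4
  a_7 = 1·-4 + 0·-3 + 1·-6 + -1·-3 = -7
  a_8 = 1·-7 + 0·-4 + 1·-3 + -1·-6 = -4
  a_9 = 1·-4 + 0·-7 + 1·-4 + -1·-3 = -5
  a_10 = 1·-5 + 0·-4 + 1·-7 + -1·-4 = -8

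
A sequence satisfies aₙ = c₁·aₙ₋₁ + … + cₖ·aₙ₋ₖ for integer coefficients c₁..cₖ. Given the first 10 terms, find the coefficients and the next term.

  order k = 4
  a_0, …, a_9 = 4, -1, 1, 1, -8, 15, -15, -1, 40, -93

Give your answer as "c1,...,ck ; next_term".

-2,-2,0,-1 ; 121

  a_4 = -2·1 + -2·1 + 0·-1 + -1·4 = -8
  a_5 = -2·-8 + -2·1 + 0·1 + -1·-1 = 15
  a_6 = -2·15 + -2·-8 + 0·1 + -1·1 = -15
  a_7 = -2·-15 + -2·15 + 0·-8 + -1·1 = -1
  a_8 = -2·-1 + -2·-15 + 0·15 + -1·-8 = 40
  a_9 = -2·40 + -2·-1 + 0·-15 + -1·15 = -93
  a_10 = -2·-93 + -2·40 + 0·-1 + -1·-15 = 121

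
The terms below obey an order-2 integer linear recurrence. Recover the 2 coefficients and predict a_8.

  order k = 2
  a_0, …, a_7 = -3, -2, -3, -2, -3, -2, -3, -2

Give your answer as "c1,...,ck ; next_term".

0,1 ; -3

  a_2 = 0·-2 + 1·-3 = -3
  a_3 = 0·-3 + 1·-2 = -2
  a_4 = 0·-2 + 1·-3 = -3
  a_5 = 0·-3 + 1·-2 = -2
  a_6 = 0·-2 + 1·-3 = -3
  a_7 = 0·-3 + 1·-2 = -2
  a_8 = 0·-2 + 1·-3 = -3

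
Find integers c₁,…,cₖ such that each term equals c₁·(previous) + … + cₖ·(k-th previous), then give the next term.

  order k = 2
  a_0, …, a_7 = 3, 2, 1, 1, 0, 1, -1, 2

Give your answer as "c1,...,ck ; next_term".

-1,1 ; -3

  a_2 = -1·2 + 1·3 = 1
  a_3 = -1·1 + 1·2 = 1
  a_4 = -1·1 + 1·1 = 0
  a_5 = -1·0 + 1·1 = 1
  a_6 = -1·1 + 1·0 = -1
  a_7 = -1·-1 + 1·1 = 2
  a_8 = -1·2 + 1·-1 = -3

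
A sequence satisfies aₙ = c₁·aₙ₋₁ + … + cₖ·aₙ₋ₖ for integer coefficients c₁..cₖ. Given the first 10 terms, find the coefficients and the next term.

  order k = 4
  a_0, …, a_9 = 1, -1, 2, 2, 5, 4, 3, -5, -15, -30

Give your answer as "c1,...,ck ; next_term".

  a_4 = 1·2 + 1·2 + -2·-1 + -1·1 = 5
  a_5 = 1·5 + 1·2 + -2·2 + -1·-1 = 4
  a_6 = 1·4 + 1·5 + -2·2 + -1·2 = 3
  a_7 = 1·3 + 1·4 + -2·5 + -1·2 = -5
  a_8 = 1·-5 + 1·3 + -2·4 + -1·5 = -15
  a_9 = 1·-15 + 1·-5 + -2·3 + -1·4 = -30
  a_10 = 1·-30 + 1·-15 + -2·-5 + -1·3 = -38

1,1,-2,-1 ; -38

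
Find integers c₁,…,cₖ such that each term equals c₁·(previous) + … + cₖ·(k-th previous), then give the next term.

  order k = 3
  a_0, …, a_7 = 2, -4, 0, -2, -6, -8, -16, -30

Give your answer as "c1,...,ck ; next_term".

1,1,1 ; -54

  a_3 = 1·0 + 1·-4 + 1·2 = -2
  a_4 = 1·-2 + 1·0 + 1·-4 = -6
  a_5 = 1·-6 + 1·-2 + 1·0 = -8
  a_6 = 1·-8 + 1·-6 + 1·-2 = -16
  a_7 = 1·-16 + 1·-8 + 1·-6 = -30
  a_8 = 1·-30 + 1·-16 + 1·-8 = -54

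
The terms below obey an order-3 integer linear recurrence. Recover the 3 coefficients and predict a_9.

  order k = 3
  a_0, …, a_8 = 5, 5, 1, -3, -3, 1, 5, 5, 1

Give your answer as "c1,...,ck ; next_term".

  a_3 = 2·1 + -2·5 + 1·5 = -3
  a_4 = 2·-3 + -2·1 + 1·5 = -3
  a_5 = 2·-3 + -2·-3 + 1·1 = 1
  a_6 = 2·1 + -2·-3 + 1·-3 = 5
  a_7 = 2·5 + -2·1 + 1·-3 = 5
  a_8 = 2·5 + -2·5 + 1·1 = 1
  a_9 = 2·1 + -2·5 + 1·5 = -3

2,-2,1 ; -3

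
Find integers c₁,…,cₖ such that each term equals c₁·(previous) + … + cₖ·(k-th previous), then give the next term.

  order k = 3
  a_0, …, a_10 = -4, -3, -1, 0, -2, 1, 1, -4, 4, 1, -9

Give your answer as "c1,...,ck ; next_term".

-1,-1,1 ; 12

  a_3 = -1·-1 + -1·-3 + 1·-4 = 0
  a_4 = -1·0 + -1·-1 + 1·-3 = -2
  a_5 = -1·-2 + -1·0 + 1·-1 = 1
  a_6 = -1·1 + -1·-2 + 1·0 = 1
  a_7 = -1·1 + -1·1 + 1·-2 = -4
  a_8 = -1·-4 + -1·1 + 1·1 = 4
  a_9 = -1·4 + -1·-4 + 1·1 = 1
  a_10 = -1·1 + -1·4 + 1·-4 = -9
  a_11 = -1·-9 + -1·1 + 1·4 = 12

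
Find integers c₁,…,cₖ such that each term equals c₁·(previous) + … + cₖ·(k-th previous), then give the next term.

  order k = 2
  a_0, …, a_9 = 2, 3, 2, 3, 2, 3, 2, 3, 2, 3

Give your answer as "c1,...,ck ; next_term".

  a_2 = 0·3 + 1·2 = 2
  a_3 = 0·2 + 1·3 = 3
  a_4 = 0·3 + 1·2 = 2
  a_5 = 0·2 + 1·3 = 3
  a_6 = 0·3 + 1·2 = 2
  a_7 = 0·2 + 1·3 = 3
  a_8 = 0·3 + 1·2 = 2
  a_9 = 0·2 + 1·3 = 3
  a_10 = 0·3 + 1·2 = 2

0,1 ; 2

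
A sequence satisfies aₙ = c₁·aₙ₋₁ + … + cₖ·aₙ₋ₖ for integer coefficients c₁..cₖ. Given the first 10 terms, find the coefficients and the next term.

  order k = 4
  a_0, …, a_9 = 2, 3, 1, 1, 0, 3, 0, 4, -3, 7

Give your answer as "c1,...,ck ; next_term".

0,1,-1,1 ; -7

  a_4 = 0·1 + 1·1 + -1·3 + 1·2 = 0
  a_5 = 0·0 + 1·1 + -1·1 + 1·3 = 3
  a_6 = 0·3 + 1·0 + -1·1 + 1·1 = 0
  a_7 = 0·0 + 1·3 + -1·0 + 1·1 = 4
  a_8 = 0·4 + 1·0 + -1·3 + 1·0 = -3
  a_9 = 0·-3 + 1·4 + -1·0 + 1·3 = 7
  a_10 = 0·7 + 1·-3 + -1·4 + 1·0 = -7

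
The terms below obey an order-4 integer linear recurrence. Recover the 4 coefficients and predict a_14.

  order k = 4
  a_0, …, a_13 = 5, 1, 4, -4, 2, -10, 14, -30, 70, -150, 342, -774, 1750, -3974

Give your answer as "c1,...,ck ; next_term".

  a_4 = -2·-4 + 1·4 + 0·1 + -2·5 = 2
  a_5 = -2·2 + 1·-4 + 0·4 + -2·1 = -10
  a_6 = -2·-10 + 1·2 + 0·-4 + -2·4 = 14
  a_7 = -2·14 + 1·-10 + 0·2 + -2·-4 = -30
  a_8 = -2·-30 + 1·14 + 0·-10 + -2·2 = 70
  a_9 = -2·70 + 1·-30 + 0·14 + -2·-10 = -150
  a_10 = -2·-150 + 1·70 + 0·-30 + -2·14 = 342
  a_11 = -2·342 + 1·-150 + 0·70 + -2·-30 = -774
  a_12 = -2·-774 + 1·342 + 0·-150 + -2·70 = 1750
  a_13 = -2·1750 + 1·-774 + 0·342 + -2·-150 = -3974
  a_14 = -2·-3974 + 1·1750 + 0·-774 + -2·342 = 9014

-2,1,0,-2 ; 9014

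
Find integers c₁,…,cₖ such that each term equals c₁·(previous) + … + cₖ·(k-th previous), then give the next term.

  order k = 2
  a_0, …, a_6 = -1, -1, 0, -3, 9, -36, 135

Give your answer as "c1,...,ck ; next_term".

-3,3 ; -513

  a_2 = -3·-1 + 3·-1 = 0
  a_3 = -3·0 + 3·-1 = -3
  a_4 = -3·-3 + 3·0 = 9
  a_5 = -3·9 + 3·-3 = -36
  a_6 = -3·-36 + 3·9 = 135
  a_7 = -3·135 + 3·-36 = -513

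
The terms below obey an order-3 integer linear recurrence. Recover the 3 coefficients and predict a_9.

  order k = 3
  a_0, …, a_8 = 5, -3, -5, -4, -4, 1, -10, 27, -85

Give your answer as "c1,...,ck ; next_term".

  a_3 = -2·-5 + 3·-3 + -1·5 = -4
  a_4 = -2·-4 + 3·-5 + -1·-3 = -4
  a_5 = -2·-4 + 3·-4 + -1·-5 = 1
  a_6 = -2·1 + 3·-4 + -1·-4 = -10
  a_7 = -2·-10 + 3·1 + -1·-4 = 27
  a_8 = -2·27 + 3·-10 + -1·1 = -85
  a_9 = -2·-85 + 3·27 + -1·-10 = 261

-2,3,-1 ; 261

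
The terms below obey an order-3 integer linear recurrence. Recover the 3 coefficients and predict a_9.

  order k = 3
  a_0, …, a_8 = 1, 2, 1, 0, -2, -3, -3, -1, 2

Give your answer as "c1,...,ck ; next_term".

1,0,-1 ; 5

  a_3 = 1·1 + 0·2 + -1·1 = 0
  a_4 = 1·0 + 0·1 + -1·2 = -2
  a_5 = 1·-2 + 0·0 + -1·1 = -3
  a_6 = 1·-3 + 0·-2 + -1·0 = -3
  a_7 = 1·-3 + 0·-3 + -1·-2 = -1
  a_8 = 1·-1 + 0·-3 + -1·-3 = 2
  a_9 = 1·2 + 0·-1 + -1·-3 = 5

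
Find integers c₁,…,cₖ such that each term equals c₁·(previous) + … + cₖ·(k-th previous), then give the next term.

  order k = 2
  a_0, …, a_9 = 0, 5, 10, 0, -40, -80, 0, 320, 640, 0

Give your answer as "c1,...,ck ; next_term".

  a_2 = 2·5 + -4·0 = 10
  a_3 = 2·10 + -4·5 = 0
  a_4 = 2·0 + -4·10 = -40
  a_5 = 2·-40 + -4·0 = -80
  a_6 = 2·-80 + -4·-40 = 0
  a_7 = 2·0 + -4·-80 = 320
  a_8 = 2·320 + -4·0 = 640
  a_9 = 2·640 + -4·320 = 0
  a_10 = 2·0 + -4·640 = -2560

2,-4 ; -2560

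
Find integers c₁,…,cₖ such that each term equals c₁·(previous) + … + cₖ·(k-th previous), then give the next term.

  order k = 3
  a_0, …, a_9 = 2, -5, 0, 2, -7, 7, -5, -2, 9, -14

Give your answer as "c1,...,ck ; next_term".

  a_3 = -1·0 + 0·-5 + 1·2 = 2
  a_4 = -1·2 + 0·0 + 1·-5 = -7
  a_5 = -1·-7 + 0·2 + 1·0 = 7
  a_6 = -1·7 + 0·-7 + 1·2 = -5
  a_7 = -1·-5 + 0·7 + 1·-7 = -2
  a_8 = -1·-2 + 0·-5 + 1·7 = 9
  a_9 = -1·9 + 0·-2 + 1·-5 = -14
  a_10 = -1·-14 + 0·9 + 1·-2 = 12

-1,0,1 ; 12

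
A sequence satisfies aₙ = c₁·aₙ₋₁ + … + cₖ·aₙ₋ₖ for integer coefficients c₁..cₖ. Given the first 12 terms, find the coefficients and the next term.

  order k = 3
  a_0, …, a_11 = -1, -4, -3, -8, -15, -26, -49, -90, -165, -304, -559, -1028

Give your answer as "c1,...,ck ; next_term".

1,1,1 ; -1891

  a_3 = 1·-3 + 1·-4 + 1·-1 = -8
  a_4 = 1·-8 + 1·-3 + 1·-4 = -15
  a_5 = 1·-15 + 1·-8 + 1·-3 = -26
  a_6 = 1·-26 + 1·-15 + 1·-8 = -49
  a_7 = 1·-49 + 1·-26 + 1·-15 = -90
  a_8 = 1·-90 + 1·-49 + 1·-26 = -165
  a_9 = 1·-165 + 1·-90 + 1·-49 = -304
  a_10 = 1·-304 + 1·-165 + 1·-90 = -559
  a_11 = 1·-559 + 1·-304 + 1·-165 = -1028
  a_12 = 1·-1028 + 1·-559 + 1·-304 = -1891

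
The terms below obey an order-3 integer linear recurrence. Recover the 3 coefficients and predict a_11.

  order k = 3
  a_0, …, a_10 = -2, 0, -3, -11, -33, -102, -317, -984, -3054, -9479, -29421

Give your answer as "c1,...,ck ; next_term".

3,0,1 ; -91317

  a_3 = 3·-3 + 0·0 + 1·-2 = -11
  a_4 = 3·-11 + 0·-3 + 1·0 = -33
  a_5 = 3·-33 + 0·-11 + 1·-3 = -102
  a_6 = 3·-102 + 0·-33 + 1·-11 = -317
  a_7 = 3·-317 + 0·-102 + 1·-33 = -984
  a_8 = 3·-984 + 0·-317 + 1·-102 = -3054
  a_9 = 3·-3054 + 0·-984 + 1·-317 = -9479
  a_10 = 3·-9479 + 0·-3054 + 1·-984 = -29421
  a_11 = 3·-29421 + 0·-9479 + 1·-3054 = -91317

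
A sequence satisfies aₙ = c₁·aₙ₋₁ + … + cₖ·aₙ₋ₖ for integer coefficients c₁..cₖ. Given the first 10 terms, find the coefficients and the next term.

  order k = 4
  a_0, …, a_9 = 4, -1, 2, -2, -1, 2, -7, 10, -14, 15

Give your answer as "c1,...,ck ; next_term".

-1,1,1,-1 ; -12

  a_4 = -1·-2 + 1·2 + 1·-1 + -1·4 = -1
  a_5 = -1·-1 + 1·-2 + 1·2 + -1·-1 = 2
  a_6 = -1·2 + 1·-1 + 1·-2 + -1·2 = -7
  a_7 = -1·-7 + 1·2 + 1·-1 + -1·-2 = 10
  a_8 = -1·10 + 1·-7 + 1·2 + -1·-1 = -14
  a_9 = -1·-14 + 1·10 + 1·-7 + -1·2 = 15
  a_10 = -1·15 + 1·-14 + 1·10 + -1·-7 = -12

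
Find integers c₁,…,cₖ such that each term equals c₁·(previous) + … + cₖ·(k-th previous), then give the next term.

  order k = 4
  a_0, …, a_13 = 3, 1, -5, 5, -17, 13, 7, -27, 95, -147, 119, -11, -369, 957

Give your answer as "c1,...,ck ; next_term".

-1,0,0,-4 ; -1433

  a_4 = -1·5 + 0·-5 + 0·1 + -4·3 = -17
  a_5 = -1·-17 + 0·5 + 0·-5 + -4·1 = 13
  a_6 = -1·13 + 0·-17 + 0·5 + -4·-5 = 7
  a_7 = -1·7 + 0·13 + 0·-17 + -4·5 = -27
  a_8 = -1·-27 + 0·7 + 0·13 + -4·-17 = 95
  a_9 = -1·95 + 0·-27 + 0·7 + -4·13 = -147
  a_10 = -1·-147 + 0·95 + 0·-27 + -4·7 = 119
  a_11 = -1·119 + 0·-147 + 0·95 + -4·-27 = -11
  a_12 = -1·-11 + 0·119 + 0·-147 + -4·95 = -369
  a_13 = -1·-369 + 0·-11 + 0·119 + -4·-147 = 957
  a_14 = -1·957 + 0·-369 + 0·-11 + -4·119 = -1433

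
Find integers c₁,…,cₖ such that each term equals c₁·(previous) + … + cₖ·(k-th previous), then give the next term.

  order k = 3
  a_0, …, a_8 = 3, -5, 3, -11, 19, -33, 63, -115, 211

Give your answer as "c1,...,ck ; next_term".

  a_3 = -1·3 + 1·-5 + -1·3 = -11
  a_4 = -1·-11 + 1·3 + -1·-5 = 19
  a_5 = -1·19 + 1·-11 + -1·3 = -33
  a_6 = -1·-33 + 1·19 + -1·-11 = 63
  a_7 = -1·63 + 1·-33 + -1·19 = -115
  a_8 = -1·-115 + 1·63 + -1·-33 = 211
  a_9 = -1·211 + 1·-115 + -1·63 = -389

-1,1,-1 ; -389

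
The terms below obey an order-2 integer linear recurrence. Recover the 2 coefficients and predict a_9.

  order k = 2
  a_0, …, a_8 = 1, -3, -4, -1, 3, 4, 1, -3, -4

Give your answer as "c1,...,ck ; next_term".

  a_2 = 1·-3 + -1·1 = -4
  a_3 = 1·-4 + -1·-3 = -1
  a_4 = 1·-1 + -1·-4 = 3
  a_5 = 1·3 + -1·-1 = 4
  a_6 = 1·4 + -1·3 = 1
  a_7 = 1·1 + -1·4 = -3
  a_8 = 1·-3 + -1·1 = -4
  a_9 = 1·-4 + -1·-3 = -1

1,-1 ; -1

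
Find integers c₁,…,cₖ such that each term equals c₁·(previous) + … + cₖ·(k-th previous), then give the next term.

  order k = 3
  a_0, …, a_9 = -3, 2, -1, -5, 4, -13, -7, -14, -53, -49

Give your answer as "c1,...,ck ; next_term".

0,2,3 ; -148

  a_3 = 0·-1 + 2·2 + 3·-3 = -5
  a_4 = 0·-5 + 2·-1 + 3·2 = 4
  a_5 = 0·4 + 2·-5 + 3·-1 = -13
  a_6 = 0·-13 + 2·4 + 3·-5 = -7
  a_7 = 0·-7 + 2·-13 + 3·4 = -14
  a_8 = 0·-14 + 2·-7 + 3·-13 = -53
  a_9 = 0·-53 + 2·-14 + 3·-7 = -49
  a_10 = 0·-49 + 2·-53 + 3·-14 = -148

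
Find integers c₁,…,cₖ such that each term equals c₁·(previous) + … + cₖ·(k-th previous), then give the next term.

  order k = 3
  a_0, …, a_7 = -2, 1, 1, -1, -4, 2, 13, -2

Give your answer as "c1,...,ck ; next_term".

0,-3,-1 ; -41

  a_3 = 0·1 + -3·1 + -1·-2 = -1
  a_4 = 0·-1 + -3·1 + -1·1 = -4
  a_5 = 0·-4 + -3·-1 + -1·1 = 2
  a_6 = 0·2 + -3·-4 + -1·-1 = 13
  a_7 = 0·13 + -3·2 + -1·-4 = -2
  a_8 = 0·-2 + -3·13 + -1·2 = -41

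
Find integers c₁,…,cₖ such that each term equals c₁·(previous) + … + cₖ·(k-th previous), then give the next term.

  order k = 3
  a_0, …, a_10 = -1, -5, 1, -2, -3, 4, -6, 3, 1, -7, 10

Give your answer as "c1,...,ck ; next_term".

  a_3 = -1·1 + 0·-5 + 1·-1 = -2
  a_4 = -1·-2 + 0·1 + 1·-5 = -3
  a_5 = -1·-3 + 0·-2 + 1·1 = 4
  a_6 = -1·4 + 0·-3 + 1·-2 = -6
  a_7 = -1·-6 + 0·4 + 1·-3 = 3
  a_8 = -1·3 + 0·-6 + 1·4 = 1
  a_9 = -1·1 + 0·3 + 1·-6 = -7
  a_10 = -1·-7 + 0·1 + 1·3 = 10
  a_11 = -1·10 + 0·-7 + 1·1 = -9

-1,0,1 ; -9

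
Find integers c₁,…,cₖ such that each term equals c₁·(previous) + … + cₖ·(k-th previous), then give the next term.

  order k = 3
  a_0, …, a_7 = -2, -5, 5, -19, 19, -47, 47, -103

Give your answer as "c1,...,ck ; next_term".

  a_3 = -1·5 + 2·-5 + 2·-2 = -19
  a_4 = -1·-19 + 2·5 + 2·-5 = 19
  a_5 = -1·19 + 2·-19 + 2·5 = -47
  a_6 = -1·-47 + 2·19 + 2·-19 = 47
  a_7 = -1·47 + 2·-47 + 2·19 = -103
  a_8 = -1·-103 + 2·47 + 2·-47 = 103

-1,2,2 ; 103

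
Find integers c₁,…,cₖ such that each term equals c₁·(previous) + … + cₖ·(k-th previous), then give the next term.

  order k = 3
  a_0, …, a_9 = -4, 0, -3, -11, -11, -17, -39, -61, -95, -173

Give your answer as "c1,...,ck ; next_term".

1,0,2 ; -295

  a_3 = 1·-3 + 0·0 + 2·-4 = -11
  a_4 = 1·-11 + 0·-3 + 2·0 = -11
  a_5 = 1·-11 + 0·-11 + 2·-3 = -17
  a_6 = 1·-17 + 0·-11 + 2·-11 = -39
  a_7 = 1·-39 + 0·-17 + 2·-11 = -61
  a_8 = 1·-61 + 0·-39 + 2·-17 = -95
  a_9 = 1·-95 + 0·-61 + 2·-39 = -173
  a_10 = 1·-173 + 0·-95 + 2·-61 = -295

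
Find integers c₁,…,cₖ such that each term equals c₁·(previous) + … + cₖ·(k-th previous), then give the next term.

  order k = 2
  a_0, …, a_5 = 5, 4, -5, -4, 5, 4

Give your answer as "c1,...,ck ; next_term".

  a_2 = 0·4 + -1·5 = -5
  a_3 = 0·-5 + -1·4 = -4
  a_4 = 0·-4 + -1·-5 = 5
  a_5 = 0·5 + -1·-4 = 4
  a_6 = 0·4 + -1·5 = -5

0,-1 ; -5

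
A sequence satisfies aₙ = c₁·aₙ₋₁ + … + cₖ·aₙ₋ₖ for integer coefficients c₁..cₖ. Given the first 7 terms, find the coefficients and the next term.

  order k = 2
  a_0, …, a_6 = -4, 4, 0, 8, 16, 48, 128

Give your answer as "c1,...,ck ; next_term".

  a_2 = 2·4 + 2·-4 = 0
  a_3 = 2·0 + 2·4 = 8
  a_4 = 2·8 + 2·0 = 16
  a_5 = 2·16 + 2·8 = 48
  a_6 = 2·48 + 2·16 = 128
  a_7 = 2·128 + 2·48 = 352

2,2 ; 352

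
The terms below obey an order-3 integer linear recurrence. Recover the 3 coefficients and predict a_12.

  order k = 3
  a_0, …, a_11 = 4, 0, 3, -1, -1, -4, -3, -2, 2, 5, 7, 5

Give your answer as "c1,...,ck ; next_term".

  a_3 = 1·3 + 0·0 + -1·4 = -1
  a_4 = 1·-1 + 0·3 + -1·0 = -1
  a_5 = 1·-1 + 0·-1 + -1·3 = -4
  a_6 = 1·-4 + 0·-1 + -1·-1 = -3
  a_7 = 1·-3 + 0·-4 + -1·-1 = -2
  a_8 = 1·-2 + 0·-3 + -1·-4 = 2
  a_9 = 1·2 + 0·-2 + -1·-3 = 5
  a_10 = 1·5 + 0·2 + -1·-2 = 7
  a_11 = 1·7 + 0·5 + -1·2 = 5
  a_12 = 1·5 + 0·7 + -1·5 = 0

1,0,-1 ; 0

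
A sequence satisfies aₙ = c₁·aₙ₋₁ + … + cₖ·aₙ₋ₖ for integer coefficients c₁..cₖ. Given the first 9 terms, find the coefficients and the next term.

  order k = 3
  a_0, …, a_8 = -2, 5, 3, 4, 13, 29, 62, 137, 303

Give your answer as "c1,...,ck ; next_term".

  a_3 = 2·3 + 0·5 + 1·-2 = 4
  a_4 = 2·4 + 0·3 + 1·5 = 13
  a_5 = 2·13 + 0·4 + 1·3 = 29
  a_6 = 2·29 + 0·13 + 1·4 = 62
  a_7 = 2·62 + 0·29 + 1·13 = 137
  a_8 = 2·137 + 0·62 + 1·29 = 303
  a_9 = 2·303 + 0·137 + 1·62 = 668

2,0,1 ; 668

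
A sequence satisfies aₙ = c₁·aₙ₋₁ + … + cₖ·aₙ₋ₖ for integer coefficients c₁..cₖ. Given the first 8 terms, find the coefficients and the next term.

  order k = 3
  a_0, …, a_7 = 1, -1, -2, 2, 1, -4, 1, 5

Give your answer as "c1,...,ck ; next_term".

0,-1,1 ; -5

  a_3 = 0·-2 + -1·-1 + 1·1 = 2
  a_4 = 0·2 + -1·-2 + 1·-1 = 1
  a_5 = 0·1 + -1·2 + 1·-2 = -4
  a_6 = 0·-4 + -1·1 + 1·2 = 1
  a_7 = 0·1 + -1·-4 + 1·1 = 5
  a_8 = 0·5 + -1·1 + 1·-4 = -5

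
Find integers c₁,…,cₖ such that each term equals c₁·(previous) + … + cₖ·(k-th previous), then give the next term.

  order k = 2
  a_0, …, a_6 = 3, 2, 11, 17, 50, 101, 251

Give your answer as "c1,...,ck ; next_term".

1,3 ; 554

  a_2 = 1·2 + 3·3 = 11
  a_3 = 1·11 + 3·2 = 17
  a_4 = 1·17 + 3·11 = 50
  a_5 = 1·50 + 3·17 = 101
  a_6 = 1·101 + 3·50 = 251
  a_7 = 1·251 + 3·101 = 554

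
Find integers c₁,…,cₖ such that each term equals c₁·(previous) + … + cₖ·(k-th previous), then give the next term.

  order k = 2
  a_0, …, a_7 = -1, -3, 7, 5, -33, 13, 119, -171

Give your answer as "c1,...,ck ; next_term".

  a_2 = -1·-3 + -4·-1 = 7
  a_3 = -1·7 + -4·-3 = 5
  a_4 = -1·5 + -4·7 = -33
  a_5 = -1·-33 + -4·5 = 13
  a_6 = -1·13 + -4·-33 = 119
  a_7 = -1·119 + -4·13 = -171
  a_8 = -1·-171 + -4·119 = -305

-1,-4 ; -305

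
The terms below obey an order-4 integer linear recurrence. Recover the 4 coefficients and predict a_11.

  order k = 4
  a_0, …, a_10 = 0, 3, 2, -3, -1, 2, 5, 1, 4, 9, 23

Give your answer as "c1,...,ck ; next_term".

  a_4 = 1·-3 + 1·2 + 0·3 + 2·0 = -1
  a_5 = 1·-1 + 1·-3 + 0·2 + 2·3 = 2
  a_6 = 1·2 + 1·-1 + 0·-3 + 2·2 = 5
  a_7 = 1·5 + 1·2 + 0·-1 + 2·-3 = 1
  a_8 = 1·1 + 1·5 + 0·2 + 2·-1 = 4
  a_9 = 1·4 + 1·1 + 0·5 + 2·2 = 9
  a_10 = 1·9 + 1·4 + 0·1 + 2·5 = 23
  a_11 = 1·23 + 1·9 + 0·4 + 2·1 = 34

1,1,0,2 ; 34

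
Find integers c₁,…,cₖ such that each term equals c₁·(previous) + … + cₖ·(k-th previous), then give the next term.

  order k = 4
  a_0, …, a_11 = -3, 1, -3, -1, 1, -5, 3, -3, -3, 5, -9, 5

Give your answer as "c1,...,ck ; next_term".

0,1,1,-1 ; -1

  a_4 = 0·-1 + 1·-3 + 1·1 + -1·-3 = 1
  a_5 = 0·1 + 1·-1 + 1·-3 + -1·1 = -5
  a_6 = 0·-5 + 1·1 + 1·-1 + -1·-3 = 3
  a_7 = 0·3 + 1·-5 + 1·1 + -1·-1 = -3
  a_8 = 0·-3 + 1·3 + 1·-5 + -1·1 = -3
  a_9 = 0·-3 + 1·-3 + 1·3 + -1·-5 = 5
  a_10 = 0·5 + 1·-3 + 1·-3 + -1·3 = -9
  a_11 = 0·-9 + 1·5 + 1·-3 + -1·-3 = 5
  a_12 = 0·5 + 1·-9 + 1·5 + -1·-3 = -1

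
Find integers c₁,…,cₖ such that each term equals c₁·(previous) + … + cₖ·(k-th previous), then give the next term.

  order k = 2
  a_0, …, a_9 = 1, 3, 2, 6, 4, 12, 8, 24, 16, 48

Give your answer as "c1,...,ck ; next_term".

  a_2 = 0·3 + 2·1 = 2
  a_3 = 0·2 + 2·3 = 6
  a_4 = 0·6 + 2·2 = 4
  a_5 = 0·4 + 2·6 = 12
  a_6 = 0·12 + 2·4 = 8
  a_7 = 0·8 + 2·12 = 24
  a_8 = 0·24 + 2·8 = 16
  a_9 = 0·16 + 2·24 = 48
  a_10 = 0·48 + 2·16 = 32

0,2 ; 32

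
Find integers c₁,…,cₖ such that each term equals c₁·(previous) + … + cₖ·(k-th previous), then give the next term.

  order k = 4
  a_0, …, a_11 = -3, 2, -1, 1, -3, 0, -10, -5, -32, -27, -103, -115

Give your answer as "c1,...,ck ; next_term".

1,3,-2,-1 ; -338

  a_4 = 1·1 + 3·-1 + -2·2 + -1·-3 = -3
  a_5 = 1·-3 + 3·1 + -2·-1 + -1·2 = 0
  a_6 = 1·0 + 3·-3 + -2·1 + -1·-1 = -10
  a_7 = 1·-10 + 3·0 + -2·-3 + -1·1 = -5
  a_8 = 1·-5 + 3·-10 + -2·0 + -1·-3 = -32
  a_9 = 1·-32 + 3·-5 + -2·-10 + -1·0 = -27
  a_10 = 1·-27 + 3·-32 + -2·-5 + -1·-10 = -103
  a_11 = 1·-103 + 3·-27 + -2·-32 + -1·-5 = -115
  a_12 = 1·-115 + 3·-103 + -2·-27 + -1·-32 = -338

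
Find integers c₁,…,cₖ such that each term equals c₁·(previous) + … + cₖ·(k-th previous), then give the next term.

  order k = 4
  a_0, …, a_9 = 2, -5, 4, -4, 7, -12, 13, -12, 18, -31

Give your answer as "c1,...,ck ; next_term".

  a_4 = -1·-4 + -1·4 + -1·-5 + 1·2 = 7
  a_5 = -1·7 + -1·-4 + -1·4 + 1·-5 = -12
  a_6 = -1·-12 + -1·7 + -1·-4 + 1·4 = 13
  a_7 = -1·13 + -1·-12 + -1·7 + 1·-4 = -12
  a_8 = -1·-12 + -1·13 + -1·-12 + 1·7 = 18
  a_9 = -1·18 + -1·-12 + -1·13 + 1·-12 = -31
  a_10 = -1·-31 + -1·18 + -1·-12 + 1·13 = 38

-1,-1,-1,1 ; 38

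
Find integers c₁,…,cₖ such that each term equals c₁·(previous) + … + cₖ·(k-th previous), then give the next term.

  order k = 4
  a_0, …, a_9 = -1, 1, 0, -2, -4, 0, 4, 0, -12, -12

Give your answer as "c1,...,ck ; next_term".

  a_4 = 1·-2 + -1·0 + 0·1 + 2·-1 = -4
  a_5 = 1·-4 + -1·-2 + 0·0 + 2·1 = 0
  a_6 = 1·0 + -1·-4 + 0·-2 + 2·0 = 4
  a_7 = 1·4 + -1·0 + 0·-4 + 2·-2 = 0
  a_8 = 1·0 + -1·4 + 0·0 + 2·-4 = -12
  a_9 = 1·-12 + -1·0 + 0·4 + 2·0 = -12
  a_10 = 1·-12 + -1·-12 + 0·0 + 2·4 = 8

1,-1,0,2 ; 8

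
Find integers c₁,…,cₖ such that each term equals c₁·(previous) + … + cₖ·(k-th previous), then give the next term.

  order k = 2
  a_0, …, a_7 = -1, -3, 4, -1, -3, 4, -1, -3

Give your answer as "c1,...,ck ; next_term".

  a_2 = -1·-3 + -1·-1 = 4
  a_3 = -1·4 + -1·-3 = -1
  a_4 = -1·-1 + -1·4 = -3
  a_5 = -1·-3 + -1·-1 = 4
  a_6 = -1·4 + -1·-3 = -1
  a_7 = -1·-1 + -1·4 = -3
  a_8 = -1·-3 + -1·-1 = 4

-1,-1 ; 4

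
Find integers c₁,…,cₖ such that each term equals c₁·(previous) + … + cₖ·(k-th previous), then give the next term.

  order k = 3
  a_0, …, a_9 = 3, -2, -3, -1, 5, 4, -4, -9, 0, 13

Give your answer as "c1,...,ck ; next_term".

0,-1,-1 ; 9

  a_3 = 0·-3 + -1·-2 + -1·3 = -1
  a_4 = 0·-1 + -1·-3 + -1·-2 = 5
  a_5 = 0·5 + -1·-1 + -1·-3 = 4
  a_6 = 0·4 + -1·5 + -1·-1 = -4
  a_7 = 0·-4 + -1·4 + -1·5 = -9
  a_8 = 0·-9 + -1·-4 + -1·4 = 0
  a_9 = 0·0 + -1·-9 + -1·-4 = 13
  a_10 = 0·13 + -1·0 + -1·-9 = 9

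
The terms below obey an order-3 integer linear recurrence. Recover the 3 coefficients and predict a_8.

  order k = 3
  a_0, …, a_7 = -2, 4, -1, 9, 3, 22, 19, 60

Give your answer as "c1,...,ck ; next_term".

  a_3 = 1·-1 + 2·4 + -1·-2 = 9
  a_4 = 1·9 + 2·-1 + -1·4 = 3
  a_5 = 1·3 + 2·9 + -1·-1 = 22
  a_6 = 1·22 + 2·3 + -1·9 = 19
  a_7 = 1·19 + 2·22 + -1·3 = 60
  a_8 = 1·60 + 2·19 + -1·22 = 76

1,2,-1 ; 76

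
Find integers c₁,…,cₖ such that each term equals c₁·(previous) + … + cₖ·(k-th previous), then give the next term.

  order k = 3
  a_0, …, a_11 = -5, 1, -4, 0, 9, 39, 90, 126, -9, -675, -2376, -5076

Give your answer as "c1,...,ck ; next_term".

  a_3 = 3·-4 + -3·1 + -3·-5 = 0
  a_4 = 3·0 + -3·-4 + -3·1 = 9
  a_5 = 3·9 + -3·0 + -3·-4 = 39
  a_6 = 3·39 + -3·9 + -3·0 = 90
  a_7 = 3·90 + -3·39 + -3·9 = 126
  a_8 = 3·126 + -3·90 + -3·39 = -9
  a_9 = 3·-9 + -3·126 + -3·90 = -675
  a_10 = 3·-675 + -3·-9 + -3·126 = -2376
  a_11 = 3·-2376 + -3·-675 + -3·-9 = -5076
  a_12 = 3·-5076 + -3·-2376 + -3·-675 = -6075

3,-3,-3 ; -6075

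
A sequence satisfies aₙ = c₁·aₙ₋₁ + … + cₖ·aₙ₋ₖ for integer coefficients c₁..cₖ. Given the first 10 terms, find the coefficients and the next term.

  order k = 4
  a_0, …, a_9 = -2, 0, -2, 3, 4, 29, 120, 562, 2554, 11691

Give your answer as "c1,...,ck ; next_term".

  a_4 = 4·3 + 3·-2 + -2·0 + 1·-2 = 4
  a_5 = 4·4 + 3·3 + -2·-2 + 1·0 = 29
  a_6 = 4·29 + 3·4 + -2·3 + 1·-2 = 120
  a_7 = 4·120 + 3·29 + -2·4 + 1·3 = 562
  a_8 = 4·562 + 3·120 + -2·29 + 1·4 = 2554
  a_9 = 4·2554 + 3·562 + -2·120 + 1·29 = 11691
  a_10 = 4·11691 + 3·2554 + -2·562 + 1·120 = 53422

4,3,-2,1 ; 53422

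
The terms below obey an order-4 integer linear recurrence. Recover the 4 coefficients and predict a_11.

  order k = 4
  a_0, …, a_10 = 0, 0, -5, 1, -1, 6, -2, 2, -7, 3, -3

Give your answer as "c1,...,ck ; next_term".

-1,0,-1,-1 ; 8

  a_4 = -1·1 + 0·-5 + -1·0 + -1·0 = -1
  a_5 = -1·-1 + 0·1 + -1·-5 + -1·0 = 6
  a_6 = -1·6 + 0·-1 + -1·1 + -1·-5 = -2
  a_7 = -1·-2 + 0·6 + -1·-1 + -1·1 = 2
  a_8 = -1·2 + 0·-2 + -1·6 + -1·-1 = -7
  a_9 = -1·-7 + 0·2 + -1·-2 + -1·6 = 3
  a_10 = -1·3 + 0·-7 + -1·2 + -1·-2 = -3
  a_11 = -1·-3 + 0·3 + -1·-7 + -1·2 = 8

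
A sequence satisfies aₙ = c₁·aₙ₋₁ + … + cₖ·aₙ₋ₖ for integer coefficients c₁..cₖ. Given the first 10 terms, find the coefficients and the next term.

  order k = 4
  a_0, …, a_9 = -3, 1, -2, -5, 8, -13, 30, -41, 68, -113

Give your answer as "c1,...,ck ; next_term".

  a_4 = -1·-5 + 1·-2 + -1·1 + -2·-3 = 8
  a_5 = -1·8 + 1·-5 + -1·-2 + -2·1 = -13
  a_6 = -1·-13 + 1·8 + -1·-5 + -2·-2 = 30
  a_7 = -1·30 + 1·-13 + -1·8 + -2·-5 = -41
  a_8 = -1·-41 + 1·30 + -1·-13 + -2·8 = 68
  a_9 = -1·68 + 1·-41 + -1·30 + -2·-13 = -113
  a_10 = -1·-113 + 1·68 + -1·-41 + -2·30 = 162

-1,1,-1,-2 ; 162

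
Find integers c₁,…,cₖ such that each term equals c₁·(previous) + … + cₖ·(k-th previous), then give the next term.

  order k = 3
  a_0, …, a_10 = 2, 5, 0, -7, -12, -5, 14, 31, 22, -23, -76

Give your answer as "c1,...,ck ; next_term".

1,-1,-1 ; -75

  a_3 = 1·0 + -1·5 + -1·2 = -7
  a_4 = 1·-7 + -1·0 + -1·5 = -12
  a_5 = 1·-12 + -1·-7 + -1·0 = -5
  a_6 = 1·-5 + -1·-12 + -1·-7 = 14
  a_7 = 1·14 + -1·-5 + -1·-12 = 31
  a_8 = 1·31 + -1·14 + -1·-5 = 22
  a_9 = 1·22 + -1·31 + -1·14 = -23
  a_10 = 1·-23 + -1·22 + -1·31 = -76
  a_11 = 1·-76 + -1·-23 + -1·22 = -75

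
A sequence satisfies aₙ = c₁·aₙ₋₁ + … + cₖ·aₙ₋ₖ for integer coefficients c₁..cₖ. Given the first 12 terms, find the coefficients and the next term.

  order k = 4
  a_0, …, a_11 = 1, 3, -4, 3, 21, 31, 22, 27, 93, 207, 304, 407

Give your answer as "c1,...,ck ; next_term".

  a_4 = 2·3 + -2·-4 + 2·3 + 1·1 = 21
  a_5 = 2·21 + -2·3 + 2·-4 + 1·3 = 31
  a_6 = 2·31 + -2·21 + 2·3 + 1·-4 = 22
  a_7 = 2·22 + -2·31 + 2·21 + 1·3 = 27
  a_8 = 2·27 + -2·22 + 2·31 + 1·21 = 93
  a_9 = 2·93 + -2·27 + 2·22 + 1·31 = 207
  a_10 = 2·207 + -2·93 + 2·27 + 1·22 = 304
  a_11 = 2·304 + -2·207 + 2·93 + 1·27 = 407
  a_12 = 2·407 + -2·304 + 2·207 + 1·93 = 713

2,-2,2,1 ; 713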